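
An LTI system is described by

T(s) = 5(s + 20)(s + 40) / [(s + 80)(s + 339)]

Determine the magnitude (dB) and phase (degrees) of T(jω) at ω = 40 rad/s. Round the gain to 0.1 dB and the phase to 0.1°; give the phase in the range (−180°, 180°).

-7.7 dB, 75.1°

At s = jω = j40:
zero (s+20): 20 + j40 → |·| = √(20²+40²) = √2000 ≈ 44.721, ∠ = arctan(40/20) ≈ 63.43°
zero (s+40): 40 + j40 → |·| = √(40²+40²) = √3200 ≈ 56.569, ∠ = arctan(40/40) ≈ 45.00°
pole (s+80): 80 + j40 → |·| = √(80²+40²) = √8000 ≈ 89.443, ∠ = arctan(40/80) ≈ 26.57°
pole (s+339): 339 + j40 → |·| = √(339²+40²) = √116521 ≈ 341.35, ∠ = arctan(40/339) ≈ 6.73°
|T| = 5 · 2529.8 / 30531 ≈ 0.4143
Gain = 20 log₁₀(0.4143) ≈ -7.65 dB
∠T = 108.43° − 33.30° = 75.13°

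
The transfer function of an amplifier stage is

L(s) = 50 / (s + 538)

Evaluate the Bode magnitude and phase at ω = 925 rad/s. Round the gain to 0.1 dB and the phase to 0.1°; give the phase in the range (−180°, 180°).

-26.6 dB, -59.8°

Substitute s = j925:
Numerator: 50 = 50 + j0
Denominator: (j925) + 538 = 538 + j925
|N| = √(50² + 0²) ≈ 50, ∠N ≈ 0.00°
|D| = √(538² + 925²) ≈ 1070.1, ∠D ≈ 59.82°
|L| = 50 / 1070.1 ≈ 0.046725
Gain = 20 log₁₀(0.046725) ≈ -26.61 dB
∠L = 0.00° − 59.82° = -59.82°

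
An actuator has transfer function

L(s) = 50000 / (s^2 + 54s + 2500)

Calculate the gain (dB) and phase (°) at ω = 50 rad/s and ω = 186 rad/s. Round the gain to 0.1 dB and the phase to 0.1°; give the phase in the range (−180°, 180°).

At s = jω = j50:
quadratic: (j50)² + 54·j50 + 2500 = 0 + j2700 → |·| ≈ 2700, ∠ ≈ 90.00°
|L| = 50000 / 2700 ≈ 18.519
Gain = 20 log₁₀(18.519) ≈ 25.35 dB
∠L = 0.00° − 90.00° = -90.00°

At s = jω = j186:
quadratic: (j186)² + 54·j186 + 2500 = -32096 + j10044 → |·| ≈ 33631, ∠ ≈ 162.62°
|L| = 50000 / 33631 ≈ 1.4867
Gain = 20 log₁₀(1.4867) ≈ 3.44 dB
∠L = 0.00° − 162.62° = -162.62°

ω = 50: 25.4 dB, -90.0°; ω = 186: 3.4 dB, -162.6°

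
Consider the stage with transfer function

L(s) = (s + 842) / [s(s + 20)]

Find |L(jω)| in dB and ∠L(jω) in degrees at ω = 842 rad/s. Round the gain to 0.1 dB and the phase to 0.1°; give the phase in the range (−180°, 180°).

At s = jω = j842:
zero (s+842): 842 + j842 → |·| = √(842²+842²) = √1417928 ≈ 1190.8, ∠ = arctan(842/842) ≈ 45.00°
pole (s+20): 20 + j842 → |·| = √(20²+842²) = √709364 ≈ 842.24, ∠ = arctan(842/20) ≈ 88.64°
pole at origin: |s| = 842, ∠ = 90.00° (in denominator)
|L| = 1 · 1190.8 / 7.0917e+05 ≈ 0.0016791
Gain = 20 log₁₀(0.0016791) ≈ -55.50 dB
∠L = 45.00° − 178.64° = -133.64°

-55.5 dB, -133.6°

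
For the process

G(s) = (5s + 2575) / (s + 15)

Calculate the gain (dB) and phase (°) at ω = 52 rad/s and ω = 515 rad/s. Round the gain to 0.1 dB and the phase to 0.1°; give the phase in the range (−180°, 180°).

ω = 52: 33.6 dB, -68.1°; ω = 515: 17.0 dB, -43.3°

Substitute s = j52:
Numerator: 5(j52) + 2575 = 2575 + j260
Denominator: (j52) + 15 = 15 + j52
|N| = √(2575² + 260²) ≈ 2588.1, ∠N ≈ 5.77°
|D| = √(15² + 52²) ≈ 54.12, ∠D ≈ 73.91°
|G| = 2588.1 / 54.12 ≈ 47.822
Gain = 20 log₁₀(47.822) ≈ 33.59 dB
∠G = 5.77° − 73.91° = -68.14°

Substitute s = j515:
Numerator: 5(j515) + 2575 = 2575 + j2575
Denominator: (j515) + 15 = 15 + j515
|N| = √(2575² + 2575²) ≈ 3641.6, ∠N ≈ 45.00°
|D| = √(15² + 515²) ≈ 515.22, ∠D ≈ 88.33°
|G| = 3641.6 / 515.22 ≈ 7.068
Gain = 20 log₁₀(7.068) ≈ 16.99 dB
∠G = 45.00° − 88.33° = -43.33°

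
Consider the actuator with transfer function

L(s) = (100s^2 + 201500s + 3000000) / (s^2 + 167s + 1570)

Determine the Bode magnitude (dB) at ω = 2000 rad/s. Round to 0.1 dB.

Substitute s = j2000:
Numerator: 100(j2000)^2 + 201500(j2000) + 3000000 = -397000000 + j403000000
Denominator: (j2000)^2 + 167(j2000) + 1570 = -3998430 + j334000
|N| = √(397000000² + 403000000²) ≈ 5.657e+08, ∠N ≈ 134.57°
|D| = √(3998430² + 334000²) ≈ 4.0124e+06, ∠D ≈ 175.23°
|L| = 5.657e+08 / 4.0124e+06 ≈ 140.99
Gain = 20 log₁₀(140.99) ≈ 42.98 dB

43.0 dB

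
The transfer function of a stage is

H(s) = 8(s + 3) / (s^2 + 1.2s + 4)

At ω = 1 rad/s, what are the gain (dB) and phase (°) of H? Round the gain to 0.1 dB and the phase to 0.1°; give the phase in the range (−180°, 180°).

17.9 dB, -3.4°

At s = jω = j1:
zero (s+3): 3 + j1 → |·| = √(3²+1²) = √10 ≈ 3.1623, ∠ = arctan(1/3) ≈ 18.43°
quadratic: (j1)² + 1.2·j1 + 4 = 3 + j1.2 → |·| ≈ 3.2311, ∠ ≈ 21.80°
|H| = 8 · 3.1623 / 3.2311 ≈ 7.8297
Gain = 20 log₁₀(7.8297) ≈ 17.87 dB
∠H = 18.43° − 21.80° = -3.37°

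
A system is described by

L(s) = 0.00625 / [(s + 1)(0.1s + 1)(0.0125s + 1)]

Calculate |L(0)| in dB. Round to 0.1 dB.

-44.1 dB

L(0) = 0.00625 · 1 / 1 = 0.00625
20 log₁₀(0.00625) ≈ -44.08 dB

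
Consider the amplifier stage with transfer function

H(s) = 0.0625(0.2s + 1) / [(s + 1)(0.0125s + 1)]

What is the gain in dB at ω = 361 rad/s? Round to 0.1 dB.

At ω = 361 rad/s:
zero (1 + j361·0.2) = 1 + j72.2 → |·| ≈ 72.207, ∠ ≈ 89.21°
pole (1 + j361·1) = 1 + j361 → |·| ≈ 361, ∠ ≈ 89.84°
pole (1 + j361·0.0125) = 1 + j4.5125 → |·| ≈ 4.622, ∠ ≈ 77.50°
|H| = 0.0625 · 72.207 / (361 · 4.622) ≈ 0.0027047
Gain = 20 log₁₀(0.0027047) ≈ -51.36 dB

-51.4 dB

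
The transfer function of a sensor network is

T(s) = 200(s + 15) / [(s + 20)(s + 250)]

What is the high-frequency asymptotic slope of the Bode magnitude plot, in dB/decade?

-20 dB/decade

Each pole contributes −20 dB/decade at high frequency; each zero contributes +20 dB/decade.
Net: 1 zero(s) − 2 pole(s) → -20 dB/decade.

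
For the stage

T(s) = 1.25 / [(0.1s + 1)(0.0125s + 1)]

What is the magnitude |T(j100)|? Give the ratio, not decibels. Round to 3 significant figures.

0.0777

At ω = 100 rad/s:
pole (1 + j100·0.1) = 1 + j10 → |·| ≈ 10.05, ∠ ≈ 84.29°
pole (1 + j100·0.0125) = 1 + j1.25 → |·| ≈ 1.6008, ∠ ≈ 51.34°
|T| = 1.25 · 1 / (10.05 · 1.6008) ≈ 0.077697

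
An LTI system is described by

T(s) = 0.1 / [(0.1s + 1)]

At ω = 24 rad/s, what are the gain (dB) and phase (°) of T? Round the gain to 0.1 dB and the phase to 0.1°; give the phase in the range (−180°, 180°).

-28.3 dB, -67.4°

At ω = 24 rad/s:
pole (1 + j24·0.1) = 1 + j2.4 → |·| ≈ 2.6, ∠ ≈ 67.38°
|T| = 0.1 · 1 / (2.6) ≈ 0.038462
Gain = 20 log₁₀(0.038462) ≈ -28.30 dB
∠T = (0°) − (67.38°) = -67.38°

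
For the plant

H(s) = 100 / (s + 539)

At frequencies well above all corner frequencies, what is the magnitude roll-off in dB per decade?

-20 dB/decade

Each pole contributes −20 dB/decade at high frequency; each zero contributes +20 dB/decade.
Net: 0 zero(s) − 1 pole(s) → -20 dB/decade.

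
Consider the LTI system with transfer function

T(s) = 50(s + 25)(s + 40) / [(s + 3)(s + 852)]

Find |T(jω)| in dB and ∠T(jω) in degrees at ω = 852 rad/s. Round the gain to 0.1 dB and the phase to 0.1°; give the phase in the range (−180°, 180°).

31.0 dB, 40.8°

At s = jω = j852:
zero (s+25): 25 + j852 → |·| = √(25²+852²) = √726529 ≈ 852.37, ∠ = arctan(852/25) ≈ 88.32°
zero (s+40): 40 + j852 → |·| = √(40²+852²) = √727504 ≈ 852.94, ∠ = arctan(852/40) ≈ 87.31°
pole (s+3): 3 + j852 → |·| = √(3²+852²) = √725913 ≈ 852.01, ∠ = arctan(852/3) ≈ 89.80°
pole (s+852): 852 + j852 → |·| = √(852²+852²) = √1451808 ≈ 1204.9, ∠ = arctan(852/852) ≈ 45.00°
|T| = 50 · 7.2702e+05 / 1.0266e+06 ≈ 35.409
Gain = 20 log₁₀(35.409) ≈ 30.98 dB
∠T = 175.63° − 134.80° = 40.83°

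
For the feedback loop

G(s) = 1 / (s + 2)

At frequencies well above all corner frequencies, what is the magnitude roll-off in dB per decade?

-20 dB/decade

Each pole contributes −20 dB/decade at high frequency; each zero contributes +20 dB/decade.
Net: 0 zero(s) − 1 pole(s) → -20 dB/decade.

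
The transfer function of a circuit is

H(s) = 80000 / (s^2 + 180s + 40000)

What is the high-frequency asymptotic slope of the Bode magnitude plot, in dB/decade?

Each pole contributes −20 dB/decade at high frequency; each zero contributes +20 dB/decade.
Net: 0 zero(s) − 2 pole(s) → -40 dB/decade.

-40 dB/decade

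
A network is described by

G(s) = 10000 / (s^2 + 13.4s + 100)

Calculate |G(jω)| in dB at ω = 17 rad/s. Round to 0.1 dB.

At s = jω = j17:
quadratic: (j17)² + 13.4·j17 + 100 = -189 + j227.8 → |·| ≈ 296, ∠ ≈ 129.68°
|G| = 10000 / 296 ≈ 33.784
Gain = 20 log₁₀(33.784) ≈ 30.57 dB

30.6 dB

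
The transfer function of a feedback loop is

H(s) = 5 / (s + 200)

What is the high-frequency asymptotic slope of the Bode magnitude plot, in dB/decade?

-20 dB/decade

Each pole contributes −20 dB/decade at high frequency; each zero contributes +20 dB/decade.
Net: 0 zero(s) − 1 pole(s) → -20 dB/decade.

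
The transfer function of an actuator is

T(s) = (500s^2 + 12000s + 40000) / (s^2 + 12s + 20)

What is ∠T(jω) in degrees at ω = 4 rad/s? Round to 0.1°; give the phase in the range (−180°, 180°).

-28.9°

Substitute s = j4:
Numerator: 500(j4)^2 + 12000(j4) + 40000 = 32000 + j48000
Denominator: (j4)^2 + 12(j4) + 20 = 4 + j48
|N| = √(32000² + 48000²) ≈ 57689, ∠N ≈ 56.31°
|D| = √(4² + 48²) ≈ 48.166, ∠D ≈ 85.24°
∠T = 56.31° − 85.24° = -28.93°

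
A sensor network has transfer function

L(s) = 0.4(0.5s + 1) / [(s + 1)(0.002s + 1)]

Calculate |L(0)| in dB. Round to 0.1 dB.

-8.0 dB

L(0) = 0.4 · 1 / 1 = 0.4
20 log₁₀(0.4) ≈ -7.96 dB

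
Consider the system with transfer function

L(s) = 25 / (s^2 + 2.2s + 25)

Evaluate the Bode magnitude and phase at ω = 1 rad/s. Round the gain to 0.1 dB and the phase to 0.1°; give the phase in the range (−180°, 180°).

0.3 dB, -5.2°

At s = jω = j1:
quadratic: (j1)² + 2.2·j1 + 25 = 24 + j2.2 → |·| ≈ 24.101, ∠ ≈ 5.24°
|L| = 25 / 24.101 ≈ 1.0373
Gain = 20 log₁₀(1.0373) ≈ 0.32 dB
∠L = 0.00° − 5.24° = -5.24°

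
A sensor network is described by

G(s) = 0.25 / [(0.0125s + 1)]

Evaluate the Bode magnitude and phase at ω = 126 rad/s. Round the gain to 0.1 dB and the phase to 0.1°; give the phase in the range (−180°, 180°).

At ω = 126 rad/s:
pole (1 + j126·0.0125) = 1 + j1.575 → |·| ≈ 1.8656, ∠ ≈ 57.59°
|G| = 0.25 · 1 / (1.8656) ≈ 0.13401
Gain = 20 log₁₀(0.13401) ≈ -17.46 dB
∠G = (0°) − (57.59°) = -57.59°

-17.5 dB, -57.6°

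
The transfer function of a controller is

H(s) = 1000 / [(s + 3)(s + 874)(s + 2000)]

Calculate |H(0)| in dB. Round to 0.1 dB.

H(0) = 1000 / (3·874·2000) ≈ 0.00019069
20 log₁₀(0.00019069) ≈ -74.39 dB

-74.4 dB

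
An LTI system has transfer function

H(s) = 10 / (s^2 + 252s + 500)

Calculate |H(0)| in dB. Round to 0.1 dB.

-34.0 dB

H(0) = 10 / 500 = 0.02
20 log₁₀(0.02) ≈ -33.98 dB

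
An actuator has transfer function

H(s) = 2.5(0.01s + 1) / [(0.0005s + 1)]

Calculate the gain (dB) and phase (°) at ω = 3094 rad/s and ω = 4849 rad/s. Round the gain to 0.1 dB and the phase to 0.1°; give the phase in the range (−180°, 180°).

ω = 3094: 32.5 dB, 31.0°; ω = 4849: 33.3 dB, 21.2°

At ω = 3094 rad/s:
zero (1 + j3094·0.01) = 1 + j30.94 → |·| ≈ 30.956, ∠ ≈ 88.15°
pole (1 + j3094·0.0005) = 1 + j1.547 → |·| ≈ 1.8421, ∠ ≈ 57.12°
|H| = 2.5 · 30.956 / (1.8421) ≈ 42.012
Gain = 20 log₁₀(42.012) ≈ 32.47 dB
∠H = (88.15°) − (57.12°) = 31.03°

At ω = 4849 rad/s:
zero (1 + j4849·0.01) = 1 + j48.49 → |·| ≈ 48.5, ∠ ≈ 88.82°
pole (1 + j4849·0.0005) = 1 + j2.4245 → |·| ≈ 2.6226, ∠ ≈ 67.59°
|H| = 2.5 · 48.5 / (2.6226) ≈ 46.233
Gain = 20 log₁₀(46.233) ≈ 33.30 dB
∠H = (88.82°) − (67.59°) = 21.23°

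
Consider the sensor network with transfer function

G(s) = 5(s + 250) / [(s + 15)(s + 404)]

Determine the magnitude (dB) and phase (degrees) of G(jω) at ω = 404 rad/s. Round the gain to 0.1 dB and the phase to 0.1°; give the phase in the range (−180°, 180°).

At s = jω = j404:
zero (s+250): 250 + j404 → |·| = √(250²+404²) = √225716 ≈ 475.1, ∠ = arctan(404/250) ≈ 58.25°
pole (s+15): 15 + j404 → |·| = √(15²+404²) = √163441 ≈ 404.28, ∠ = arctan(404/15) ≈ 87.87°
pole (s+404): 404 + j404 → |·| = √(404²+404²) = √326432 ≈ 571.34, ∠ = arctan(404/404) ≈ 45.00°
|G| = 5 · 475.1 / 2.3098e+05 ≈ 0.010284
Gain = 20 log₁₀(0.010284) ≈ -39.76 dB
∠G = 58.25° − 132.87° = -74.62°

-39.8 dB, -74.6°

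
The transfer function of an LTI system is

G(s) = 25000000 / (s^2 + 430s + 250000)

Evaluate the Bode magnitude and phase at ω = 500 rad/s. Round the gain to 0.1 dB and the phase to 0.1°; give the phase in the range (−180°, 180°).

41.3 dB, -90.0°

At s = jω = j500:
quadratic: (j500)² + 430·j500 + 250000 = 0 + j215000 → |·| ≈ 2.15e+05, ∠ ≈ 90.00°
|G| = 25000000 / 2.15e+05 ≈ 116.28
Gain = 20 log₁₀(116.28) ≈ 41.31 dB
∠G = 0.00° − 90.00° = -90.00°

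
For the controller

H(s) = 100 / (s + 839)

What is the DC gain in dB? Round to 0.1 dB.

H(0) = 100 / (839) ≈ 0.11919
20 log₁₀(0.11919) ≈ -18.48 dB

-18.5 dB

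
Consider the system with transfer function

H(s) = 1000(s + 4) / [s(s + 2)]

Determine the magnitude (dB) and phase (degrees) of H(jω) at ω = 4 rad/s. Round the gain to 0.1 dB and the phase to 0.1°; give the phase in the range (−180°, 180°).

50.0 dB, -108.4°

At s = jω = j4:
zero (s+4): 4 + j4 → |·| = √(4²+4²) = √32 ≈ 5.6569, ∠ = arctan(4/4) ≈ 45.00°
pole (s+2): 2 + j4 → |·| = √(2²+4²) = √20 ≈ 4.4721, ∠ = arctan(4/2) ≈ 63.43°
pole at origin: |s| = 4, ∠ = 90.00° (in denominator)
|H| = 1000 · 5.6569 / 17.888 ≈ 316.24
Gain = 20 log₁₀(316.24) ≈ 50.00 dB
∠H = 45.00° − 153.43° = -108.43°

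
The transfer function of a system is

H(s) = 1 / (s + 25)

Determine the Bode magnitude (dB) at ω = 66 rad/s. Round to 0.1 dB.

-37.0 dB

At s = jω = j66:
pole (s+25): 25 + j66 → |·| = √(25²+66²) = √4981 ≈ 70.576, ∠ = arctan(66/25) ≈ 69.25°
|H| = 1 / 70.576 ≈ 0.014169
Gain = 20 log₁₀(0.014169) ≈ -36.97 dB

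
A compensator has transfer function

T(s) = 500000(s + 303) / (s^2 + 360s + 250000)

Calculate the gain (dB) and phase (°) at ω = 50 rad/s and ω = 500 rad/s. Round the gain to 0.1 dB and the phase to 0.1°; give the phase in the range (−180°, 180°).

At s = jω = j50:
zero (s+303): 303 + j50 → |·| = √(303²+50²) = √94309 ≈ 307.1, ∠ = arctan(50/303) ≈ 9.37°
quadratic: (j50)² + 360·j50 + 250000 = 247500 + j18000 → |·| ≈ 2.4815e+05, ∠ ≈ 4.16°
|T| = 500000 · 307.1 / 2.4815e+05 ≈ 618.78
Gain = 20 log₁₀(618.78) ≈ 55.83 dB
∠T = 9.37° − 4.16° = 5.21°

At s = jω = j500:
zero (s+303): 303 + j500 → |·| = √(303²+500²) = √341809 ≈ 584.64, ∠ = arctan(500/303) ≈ 58.78°
quadratic: (j500)² + 360·j500 + 250000 = 0 + j180000 → |·| ≈ 1.8e+05, ∠ ≈ 90.00°
|T| = 500000 · 584.64 / 1.8e+05 ≈ 1624
Gain = 20 log₁₀(1624) ≈ 64.21 dB
∠T = 58.78° − 90.00° = -31.22°

ω = 50: 55.8 dB, 5.2°; ω = 500: 64.2 dB, -31.2°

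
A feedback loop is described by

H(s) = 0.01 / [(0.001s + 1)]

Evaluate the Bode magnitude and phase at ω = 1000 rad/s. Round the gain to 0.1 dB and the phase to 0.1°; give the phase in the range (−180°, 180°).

-43.0 dB, -45.0°

At ω = 1000 rad/s:
pole (1 + j1000·0.001) = 1 + j1 → |·| ≈ 1.4142, ∠ ≈ 45.00°
|H| = 0.01 · 1 / (1.4142) ≈ 0.0070711
Gain = 20 log₁₀(0.0070711) ≈ -43.01 dB
∠H = (0°) − (45.00°) = -45.00°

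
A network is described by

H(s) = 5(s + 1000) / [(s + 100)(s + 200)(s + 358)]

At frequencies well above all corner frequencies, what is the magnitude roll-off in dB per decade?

-40 dB/decade

Each pole contributes −20 dB/decade at high frequency; each zero contributes +20 dB/decade.
Net: 1 zero(s) − 3 pole(s) → -40 dB/decade.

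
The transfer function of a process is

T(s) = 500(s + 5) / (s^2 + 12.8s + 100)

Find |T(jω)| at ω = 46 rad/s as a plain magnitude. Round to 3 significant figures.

At s = jω = j46:
zero (s+5): 5 + j46 → |·| = √(5²+46²) = √2141 ≈ 46.271, ∠ = arctan(46/5) ≈ 83.80°
quadratic: (j46)² + 12.8·j46 + 100 = -2016 + j588.8 → |·| ≈ 2100.2, ∠ ≈ 163.72°
|T| = 500 · 46.271 / 2100.2 ≈ 11.016

11.0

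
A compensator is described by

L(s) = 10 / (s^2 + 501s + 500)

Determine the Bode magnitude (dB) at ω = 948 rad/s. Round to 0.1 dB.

Substitute s = j948:
Numerator: 10 = 10 + j0
Denominator: (j948)^2 + 501(j948) + 500 = -898204 + j474948
|N| = √(10² + 0²) ≈ 10, ∠N ≈ 0.00°
|D| = √(898204² + 474948²) ≈ 1.016e+06, ∠D ≈ 152.13°
|L| = 10 / 1.016e+06 ≈ 9.8425e-06
Gain = 20 log₁₀(9.8425e-06) ≈ -100.14 dB

-100.1 dB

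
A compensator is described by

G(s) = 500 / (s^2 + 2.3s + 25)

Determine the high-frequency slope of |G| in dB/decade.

-40 dB/decade

Each pole contributes −20 dB/decade at high frequency; each zero contributes +20 dB/decade.
Net: 0 zero(s) − 2 pole(s) → -40 dB/decade.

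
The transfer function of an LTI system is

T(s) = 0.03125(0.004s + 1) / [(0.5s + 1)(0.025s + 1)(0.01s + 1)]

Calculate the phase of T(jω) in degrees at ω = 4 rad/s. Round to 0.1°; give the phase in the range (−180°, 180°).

-70.5°

At ω = 4 rad/s:
zero (1 + j4·0.004) = 1 + j0.016 → |·| ≈ 1.0001, ∠ ≈ 0.92°
pole (1 + j4·0.5) = 1 + j2 → |·| ≈ 2.2361, ∠ ≈ 63.43°
pole (1 + j4·0.025) = 1 + j0.1 → |·| ≈ 1.005, ∠ ≈ 5.71°
pole (1 + j4·0.01) = 1 + j0.04 → |·| ≈ 1.0008, ∠ ≈ 2.29°
∠T = (0.92°) − (63.43° + 5.71° + 2.29°) = -70.51°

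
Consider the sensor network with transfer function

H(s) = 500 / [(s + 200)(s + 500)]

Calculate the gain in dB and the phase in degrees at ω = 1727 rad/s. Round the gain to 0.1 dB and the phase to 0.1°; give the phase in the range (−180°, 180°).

-75.9 dB, -157.2°

At s = jω = j1727:
pole (s+200): 200 + j1727 → |·| = √(200²+1727²) = √3022529 ≈ 1738.5, ∠ = arctan(1727/200) ≈ 83.39°
pole (s+500): 500 + j1727 → |·| = √(500²+1727²) = √3232529 ≈ 1797.9, ∠ = arctan(1727/500) ≈ 73.85°
|H| = 500 / 3.1256e+06 ≈ 0.00015997
Gain = 20 log₁₀(0.00015997) ≈ -75.92 dB
∠H = 0.00° − 157.24° = -157.24°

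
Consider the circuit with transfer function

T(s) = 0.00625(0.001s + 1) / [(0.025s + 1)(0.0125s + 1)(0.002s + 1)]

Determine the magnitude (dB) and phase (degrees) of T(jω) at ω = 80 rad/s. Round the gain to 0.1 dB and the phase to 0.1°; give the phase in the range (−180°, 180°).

-54.2 dB, -113.0°

At ω = 80 rad/s:
zero (1 + j80·0.001) = 1 + j0.08 → |·| ≈ 1.0032, ∠ ≈ 4.57°
pole (1 + j80·0.025) = 1 + j2 → |·| ≈ 2.2361, ∠ ≈ 63.43°
pole (1 + j80·0.0125) = 1 + j1 → |·| ≈ 1.4142, ∠ ≈ 45.00°
pole (1 + j80·0.002) = 1 + j0.16 → |·| ≈ 1.0127, ∠ ≈ 9.09°
|T| = 0.00625 · 1.0032 / (2.2361 · 1.4142 · 1.0127) ≈ 0.0019579
Gain = 20 log₁₀(0.0019579) ≈ -54.16 dB
∠T = (4.57°) − (63.43° + 45.00° + 9.09°) = -112.95°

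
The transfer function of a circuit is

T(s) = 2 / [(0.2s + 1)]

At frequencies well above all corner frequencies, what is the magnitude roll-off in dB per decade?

Each pole contributes −20 dB/decade at high frequency; each zero contributes +20 dB/decade.
Net: 0 zero(s) − 1 pole(s) → -20 dB/decade.

-20 dB/decade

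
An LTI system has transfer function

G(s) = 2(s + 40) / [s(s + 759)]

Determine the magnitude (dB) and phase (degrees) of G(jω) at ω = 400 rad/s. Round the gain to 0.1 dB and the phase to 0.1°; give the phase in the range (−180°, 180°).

At s = jω = j400:
zero (s+40): 40 + j400 → |·| = √(40²+400²) = √161600 ≈ 402, ∠ = arctan(400/40) ≈ 84.29°
pole (s+759): 759 + j400 → |·| = √(759²+400²) = √736081 ≈ 857.95, ∠ = arctan(400/759) ≈ 27.79°
pole at origin: |s| = 400, ∠ = 90.00° (in denominator)
|G| = 2 · 402 / 3.4318e+05 ≈ 0.0023428
Gain = 20 log₁₀(0.0023428) ≈ -52.61 dB
∠G = 84.29° − 117.79° = -33.50°

-52.6 dB, -33.5°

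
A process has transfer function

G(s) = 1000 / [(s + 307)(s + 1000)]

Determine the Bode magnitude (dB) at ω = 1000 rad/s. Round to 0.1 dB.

At s = jω = j1000:
pole (s+307): 307 + j1000 → |·| = √(307²+1000²) = √1094249 ≈ 1046.1, ∠ = arctan(1000/307) ≈ 72.93°
pole (s+1000): 1000 + j1000 → |·| = √(1000²+1000²) = √2000000 ≈ 1414.2, ∠ = arctan(1000/1000) ≈ 45.00°
|G| = 1000 / 1.4794e+06 ≈ 0.00067595
Gain = 20 log₁₀(0.00067595) ≈ -63.40 dB

-63.4 dB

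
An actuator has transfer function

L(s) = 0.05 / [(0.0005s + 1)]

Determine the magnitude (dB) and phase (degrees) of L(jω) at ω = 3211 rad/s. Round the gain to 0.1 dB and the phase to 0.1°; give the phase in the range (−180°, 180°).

At ω = 3211 rad/s:
pole (1 + j3211·0.0005) = 1 + j1.6055 → |·| ≈ 1.8915, ∠ ≈ 58.08°
|L| = 0.05 · 1 / (1.8915) ≈ 0.026434
Gain = 20 log₁₀(0.026434) ≈ -31.56 dB
∠L = (0°) − (58.08°) = -58.08°

-31.6 dB, -58.1°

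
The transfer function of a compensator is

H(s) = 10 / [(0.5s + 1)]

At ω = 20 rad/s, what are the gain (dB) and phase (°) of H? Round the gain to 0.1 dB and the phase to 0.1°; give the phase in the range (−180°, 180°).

At ω = 20 rad/s:
pole (1 + j20·0.5) = 1 + j10 → |·| ≈ 10.05, ∠ ≈ 84.29°
|H| = 10 · 1 / (10.05) ≈ 0.99502
Gain = 20 log₁₀(0.99502) ≈ -0.04 dB
∠H = (0°) − (84.29°) = -84.29°

-0.0 dB, -84.3°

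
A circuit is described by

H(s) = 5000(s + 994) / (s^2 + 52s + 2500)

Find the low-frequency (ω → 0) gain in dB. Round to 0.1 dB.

66.0 dB

H(0) = 5000·994 / 2500 = 1988
20 log₁₀(1988) ≈ 65.97 dB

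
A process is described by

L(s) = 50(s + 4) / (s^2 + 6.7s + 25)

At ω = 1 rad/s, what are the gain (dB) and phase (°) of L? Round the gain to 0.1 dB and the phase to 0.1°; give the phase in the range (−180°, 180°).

At s = jω = j1:
zero (s+4): 4 + j1 → |·| = √(4²+1²) = √17 ≈ 4.1231, ∠ = arctan(1/4) ≈ 14.04°
quadratic: (j1)² + 6.7·j1 + 25 = 24 + j6.7 → |·| ≈ 24.918, ∠ ≈ 15.60°
|L| = 50 · 4.1231 / 24.918 ≈ 8.2733
Gain = 20 log₁₀(8.2733) ≈ 18.35 dB
∠L = 14.04° − 15.60° = -1.56°

18.4 dB, -1.6°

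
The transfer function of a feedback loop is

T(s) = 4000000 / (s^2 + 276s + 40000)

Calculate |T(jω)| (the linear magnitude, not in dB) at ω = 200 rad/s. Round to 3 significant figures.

72.5

At s = jω = j200:
quadratic: (j200)² + 276·j200 + 40000 = 0 + j55200 → |·| ≈ 55200, ∠ ≈ 90.00°
|T| = 4000000 / 55200 ≈ 72.464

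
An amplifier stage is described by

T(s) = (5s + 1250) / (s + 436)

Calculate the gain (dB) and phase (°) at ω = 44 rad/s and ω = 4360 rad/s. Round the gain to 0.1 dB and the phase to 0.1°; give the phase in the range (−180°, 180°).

Substitute s = j44:
Numerator: 5(j44) + 1250 = 1250 + j220
Denominator: (j44) + 436 = 436 + j44
|N| = √(1250² + 220²) ≈ 1269.2, ∠N ≈ 9.98°
|D| = √(436² + 44²) ≈ 438.21, ∠D ≈ 5.76°
|T| = 1269.2 / 438.21 ≈ 2.8963
Gain = 20 log₁₀(2.8963) ≈ 9.24 dB
∠T = 9.98° − 5.76° = 4.22°

Substitute s = j4360:
Numerator: 5(j4360) + 1250 = 1250 + j21800
Denominator: (j4360) + 436 = 436 + j4360
|N| = √(1250² + 21800²) ≈ 21836, ∠N ≈ 86.72°
|D| = √(436² + 4360²) ≈ 4381.7, ∠D ≈ 84.29°
|T| = 21836 / 4381.7 ≈ 4.9835
Gain = 20 log₁₀(4.9835) ≈ 13.95 dB
∠T = 86.72° − 84.29° = 2.43°

ω = 44: 9.2 dB, 4.2°; ω = 4360: 14.0 dB, 2.4°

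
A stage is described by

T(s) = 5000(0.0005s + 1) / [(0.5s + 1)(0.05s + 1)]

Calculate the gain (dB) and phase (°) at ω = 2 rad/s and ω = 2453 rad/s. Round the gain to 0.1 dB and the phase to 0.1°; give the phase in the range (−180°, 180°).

At ω = 2 rad/s:
zero (1 + j2·0.0005) = 1 + j0.001 → |·| ≈ 1, ∠ ≈ 0.06°
pole (1 + j2·0.5) = 1 + j1 → |·| ≈ 1.4142, ∠ ≈ 45.00°
pole (1 + j2·0.05) = 1 + j0.1 → |·| ≈ 1.005, ∠ ≈ 5.71°
|T| = 5000 · 1 / (1.4142 · 1.005) ≈ 3518
Gain = 20 log₁₀(3518) ≈ 70.93 dB
∠T = (0.06°) − (45.00° + 5.71°) = -50.65°

At ω = 2453 rad/s:
zero (1 + j2453·0.0005) = 1 + j1.2265 → |·| ≈ 1.5825, ∠ ≈ 50.81°
pole (1 + j2453·0.5) = 1 + j1226.5 → |·| ≈ 1226.5, ∠ ≈ 89.95°
pole (1 + j2453·0.05) = 1 + j122.65 → |·| ≈ 122.65, ∠ ≈ 89.53°
|T| = 5000 · 1.5825 / (1226.5 · 122.65) ≈ 0.052599
Gain = 20 log₁₀(0.052599) ≈ -25.58 dB
∠T = (50.81°) − (89.95° + 89.53°) = -128.67°

ω = 2: 70.9 dB, -50.7°; ω = 2453: -25.6 dB, -128.7°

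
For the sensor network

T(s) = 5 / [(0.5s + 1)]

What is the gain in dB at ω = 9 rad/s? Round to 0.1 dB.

0.7 dB

At ω = 9 rad/s:
pole (1 + j9·0.5) = 1 + j4.5 → |·| ≈ 4.6098, ∠ ≈ 77.47°
|T| = 5 · 1 / (4.6098) ≈ 1.0846
Gain = 20 log₁₀(1.0846) ≈ 0.71 dB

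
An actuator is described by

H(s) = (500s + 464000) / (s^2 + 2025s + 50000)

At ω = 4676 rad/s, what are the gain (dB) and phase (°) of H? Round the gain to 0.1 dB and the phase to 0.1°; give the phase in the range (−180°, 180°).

-20.0 dB, -77.8°

Substitute s = j4676:
Numerator: 500(j4676) + 464000 = 464000 + j2338000
Denominator: (j4676)^2 + 2025(j4676) + 50000 = -21814976 + j9468900
|N| = √(464000² + 2338000²) ≈ 2.3836e+06, ∠N ≈ 78.77°
|D| = √(21814976² + 9468900²) ≈ 2.3781e+07, ∠D ≈ 156.54°
|H| = 2.3836e+06 / 2.3781e+07 ≈ 0.10023
Gain = 20 log₁₀(0.10023) ≈ -19.98 dB
∠H = 78.77° − 156.54° = -77.77°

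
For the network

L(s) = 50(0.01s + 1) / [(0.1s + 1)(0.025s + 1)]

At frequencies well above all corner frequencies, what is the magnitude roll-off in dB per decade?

Each pole contributes −20 dB/decade at high frequency; each zero contributes +20 dB/decade.
Net: 1 zero(s) − 2 pole(s) → -20 dB/decade.

-20 dB/decade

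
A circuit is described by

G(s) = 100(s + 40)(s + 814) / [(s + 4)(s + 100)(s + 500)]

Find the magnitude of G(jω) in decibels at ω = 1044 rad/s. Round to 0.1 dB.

At s = jω = j1044:
zero (s+40): 40 + j1044 → |·| = √(40²+1044²) = √1091536 ≈ 1044.8, ∠ = arctan(1044/40) ≈ 87.81°
zero (s+814): 814 + j1044 → |·| = √(814²+1044²) = √1752532 ≈ 1323.8, ∠ = arctan(1044/814) ≈ 52.06°
pole (s+4): 4 + j1044 → |·| = √(4²+1044²) = √1089952 ≈ 1044, ∠ = arctan(1044/4) ≈ 89.78°
pole (s+100): 100 + j1044 → |·| = √(100²+1044²) = √1099936 ≈ 1048.8, ∠ = arctan(1044/100) ≈ 84.53°
pole (s+500): 500 + j1044 → |·| = √(500²+1044²) = √1339936 ≈ 1157.6, ∠ = arctan(1044/500) ≈ 64.41°
|G| = 100 · 1.3831e+06 / 1.2675e+09 ≈ 0.10912
Gain = 20 log₁₀(0.10912) ≈ -19.24 dB

-19.2 dB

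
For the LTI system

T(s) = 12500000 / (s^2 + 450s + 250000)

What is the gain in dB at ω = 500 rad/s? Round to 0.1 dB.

At s = jω = j500:
quadratic: (j500)² + 450·j500 + 250000 = 0 + j225000 → |·| ≈ 2.25e+05, ∠ ≈ 90.00°
|T| = 12500000 / 2.25e+05 ≈ 55.556
Gain = 20 log₁₀(55.556) ≈ 34.89 dB

34.9 dB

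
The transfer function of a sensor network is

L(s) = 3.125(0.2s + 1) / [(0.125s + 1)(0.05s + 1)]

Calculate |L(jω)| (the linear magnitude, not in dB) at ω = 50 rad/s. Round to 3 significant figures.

At ω = 50 rad/s:
zero (1 + j50·0.2) = 1 + j10 → |·| ≈ 10.05, ∠ ≈ 84.29°
pole (1 + j50·0.125) = 1 + j6.25 → |·| ≈ 6.3295, ∠ ≈ 80.91°
pole (1 + j50·0.05) = 1 + j2.5 → |·| ≈ 2.6926, ∠ ≈ 68.20°
|L| = 3.125 · 10.05 / (6.3295 · 2.6926) ≈ 1.8428

1.84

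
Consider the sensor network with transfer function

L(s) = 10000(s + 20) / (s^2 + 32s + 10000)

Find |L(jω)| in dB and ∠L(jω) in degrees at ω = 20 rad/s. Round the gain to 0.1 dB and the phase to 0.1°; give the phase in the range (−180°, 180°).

At s = jω = j20:
zero (s+20): 20 + j20 → |·| = √(20²+20²) = √800 ≈ 28.284, ∠ = arctan(20/20) ≈ 45.00°
quadratic: (j20)² + 32·j20 + 10000 = 9600 + j640 → |·| ≈ 9621.3, ∠ ≈ 3.81°
|L| = 10000 · 28.284 / 9621.3 ≈ 29.397
Gain = 20 log₁₀(29.397) ≈ 29.37 dB
∠L = 45.00° − 3.81° = 41.19°

29.4 dB, 41.2°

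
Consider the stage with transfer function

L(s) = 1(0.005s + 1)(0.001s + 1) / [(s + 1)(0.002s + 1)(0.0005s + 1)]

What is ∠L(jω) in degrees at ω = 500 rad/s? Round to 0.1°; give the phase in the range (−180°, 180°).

-54.2°

At ω = 500 rad/s:
zero (1 + j500·0.005) = 1 + j2.5 → |·| ≈ 2.6926, ∠ ≈ 68.20°
zero (1 + j500·0.001) = 1 + j0.5 → |·| ≈ 1.118, ∠ ≈ 26.57°
pole (1 + j500·1) = 1 + j500 → |·| ≈ 500, ∠ ≈ 89.89°
pole (1 + j500·0.002) = 1 + j1 → |·| ≈ 1.4142, ∠ ≈ 45.00°
pole (1 + j500·0.0005) = 1 + j0.25 → |·| ≈ 1.0308, ∠ ≈ 14.04°
∠L = (68.20° + 26.57°) − (89.89° + 45.00° + 14.04°) = -54.16°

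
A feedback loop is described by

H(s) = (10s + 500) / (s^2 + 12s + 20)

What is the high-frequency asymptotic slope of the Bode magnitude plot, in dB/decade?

-20 dB/decade

Each pole contributes −20 dB/decade at high frequency; each zero contributes +20 dB/decade.
Net: 1 zero(s) − 2 pole(s) → -20 dB/decade.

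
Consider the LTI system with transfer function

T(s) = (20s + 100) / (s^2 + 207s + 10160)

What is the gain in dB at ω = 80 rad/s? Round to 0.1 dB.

Substitute s = j80:
Numerator: 20(j80) + 100 = 100 + j1600
Denominator: (j80)^2 + 207(j80) + 10160 = 3760 + j16560
|N| = √(100² + 1600²) ≈ 1603.1, ∠N ≈ 86.42°
|D| = √(3760² + 16560²) ≈ 16981, ∠D ≈ 77.21°
|T| = 1603.1 / 16981 ≈ 0.094406
Gain = 20 log₁₀(0.094406) ≈ -20.50 dB

-20.5 dB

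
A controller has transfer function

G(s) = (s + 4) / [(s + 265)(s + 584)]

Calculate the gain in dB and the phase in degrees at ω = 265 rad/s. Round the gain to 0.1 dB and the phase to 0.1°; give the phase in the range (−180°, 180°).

At s = jω = j265:
zero (s+4): 4 + j265 → |·| = √(4²+265²) = √70241 ≈ 265.03, ∠ = arctan(265/4) ≈ 89.14°
pole (s+265): 265 + j265 → |·| = √(265²+265²) = √140450 ≈ 374.77, ∠ = arctan(265/265) ≈ 45.00°
pole (s+584): 584 + j265 → |·| = √(584²+265²) = √411281 ≈ 641.31, ∠ = arctan(265/584) ≈ 24.41°
|G| = 1 · 265.03 / 2.4034e+05 ≈ 0.0011027
Gain = 20 log₁₀(0.0011027) ≈ -59.15 dB
∠G = 89.14° − 69.41° = 19.73°

-59.2 dB, 19.7°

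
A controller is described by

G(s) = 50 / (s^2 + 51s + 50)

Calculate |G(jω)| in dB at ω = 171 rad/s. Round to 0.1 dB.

-55.7 dB

Substitute s = j171:
Numerator: 50 = 50 + j0
Denominator: (j171)^2 + 51(j171) + 50 = -29191 + j8721
|N| = √(50² + 0²) ≈ 50, ∠N ≈ 0.00°
|D| = √(29191² + 8721²) ≈ 30466, ∠D ≈ 163.37°
|G| = 50 / 30466 ≈ 0.0016412
Gain = 20 log₁₀(0.0016412) ≈ -55.70 dB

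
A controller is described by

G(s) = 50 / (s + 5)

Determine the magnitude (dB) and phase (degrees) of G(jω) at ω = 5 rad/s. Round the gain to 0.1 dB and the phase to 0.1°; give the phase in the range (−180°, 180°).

At s = jω = j5:
pole (s+5): 5 + j5 → |·| = √(5²+5²) = √50 ≈ 7.0711, ∠ = arctan(5/5) ≈ 45.00°
|G| = 50 / 7.0711 ≈ 7.071
Gain = 20 log₁₀(7.071) ≈ 16.99 dB
∠G = 0.00° − 45.00° = -45.00°

17.0 dB, -45.0°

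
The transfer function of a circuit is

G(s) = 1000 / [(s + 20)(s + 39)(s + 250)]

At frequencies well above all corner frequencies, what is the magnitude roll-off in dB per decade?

Each pole contributes −20 dB/decade at high frequency; each zero contributes +20 dB/decade.
Net: 0 zero(s) − 3 pole(s) → -60 dB/decade.

-60 dB/decade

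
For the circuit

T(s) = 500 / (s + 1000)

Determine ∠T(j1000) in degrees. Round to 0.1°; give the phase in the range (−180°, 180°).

At s = jω = j1000:
pole (s+1000): 1000 + j1000 → |·| = √(1000²+1000²) = √2000000 ≈ 1414.2, ∠ = arctan(1000/1000) ≈ 45.00°
∠T = 0.00° − 45.00° = -45.00°

-45.0°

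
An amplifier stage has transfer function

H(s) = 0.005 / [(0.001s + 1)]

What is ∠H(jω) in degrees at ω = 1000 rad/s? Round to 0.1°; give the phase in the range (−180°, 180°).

At ω = 1000 rad/s:
pole (1 + j1000·0.001) = 1 + j1 → |·| ≈ 1.4142, ∠ ≈ 45.00°
∠H = (0°) − (45.00°) = -45.00°

-45.0°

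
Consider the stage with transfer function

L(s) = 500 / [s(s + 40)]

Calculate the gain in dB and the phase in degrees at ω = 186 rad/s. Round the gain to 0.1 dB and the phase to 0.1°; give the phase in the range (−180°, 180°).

At s = jω = j186:
pole (s+40): 40 + j186 → |·| = √(40²+186²) = √36196 ≈ 190.25, ∠ = arctan(186/40) ≈ 77.86°
pole at origin: |s| = 186, ∠ = 90.00° (in denominator)
|L| = 500 / 35386 ≈ 0.01413
Gain = 20 log₁₀(0.01413) ≈ -37.00 dB
∠L = 0.00° − 167.86° = -167.86°

-37.0 dB, -167.9°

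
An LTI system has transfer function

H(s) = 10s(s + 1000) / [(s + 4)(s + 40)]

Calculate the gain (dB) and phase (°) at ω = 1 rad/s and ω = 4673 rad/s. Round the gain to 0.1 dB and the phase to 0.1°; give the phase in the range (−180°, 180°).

At s = jω = j1:
zero (s+1000): 1000 + j1 → |·| = √(1000²+1²) = √1000001 ≈ 1000, ∠ = arctan(1/1000) ≈ 0.06°
zero at origin: s = j1 → |·| = 1, ∠ = 90.00°
pole (s+4): 4 + j1 → |·| = √(4²+1²) = √17 ≈ 4.1231, ∠ = arctan(1/4) ≈ 14.04°
pole (s+40): 40 + j1 → |·| = √(40²+1²) = √1601 ≈ 40.012, ∠ = arctan(1/40) ≈ 1.43°
|H| = 10 · 1000 / 164.97 ≈ 60.617
Gain = 20 log₁₀(60.617) ≈ 35.65 dB
∠H = 90.06° − 15.47° = 74.59°

At s = jω = j4673:
zero (s+1000): 1000 + j4673 → |·| = √(1000²+4673²) = √22836929 ≈ 4778.8, ∠ = arctan(4673/1000) ≈ 77.92°
zero at origin: s = j4673 → |·| = 4673, ∠ = 90.00°
pole (s+4): 4 + j4673 → |·| = √(4²+4673²) = √21836945 ≈ 4673, ∠ = arctan(4673/4) ≈ 89.95°
pole (s+40): 40 + j4673 → |·| = √(40²+4673²) = √21838529 ≈ 4673.2, ∠ = arctan(4673/40) ≈ 89.51°
|H| = 10 · 2.2331e+07 / 2.1838e+07 ≈ 10.226
Gain = 20 log₁₀(10.226) ≈ 20.19 dB
∠H = 167.92° − 179.46° = -11.54°

ω = 1: 35.7 dB, 74.6°; ω = 4673: 20.2 dB, -11.5°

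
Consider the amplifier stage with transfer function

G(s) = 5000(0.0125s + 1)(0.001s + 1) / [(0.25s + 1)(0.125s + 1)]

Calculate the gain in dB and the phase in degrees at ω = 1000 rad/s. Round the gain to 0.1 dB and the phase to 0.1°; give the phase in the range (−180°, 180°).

9.1 dB, -48.9°

At ω = 1000 rad/s:
zero (1 + j1000·0.0125) = 1 + j12.5 → |·| ≈ 12.54, ∠ ≈ 85.43°
zero (1 + j1000·0.001) = 1 + j1 → |·| ≈ 1.4142, ∠ ≈ 45.00°
pole (1 + j1000·0.25) = 1 + j250 → |·| ≈ 250, ∠ ≈ 89.77°
pole (1 + j1000·0.125) = 1 + j125 → |·| ≈ 125, ∠ ≈ 89.54°
|G| = 5000 · 12.54 · 1.4142 / (250 · 125) ≈ 2.8375
Gain = 20 log₁₀(2.8375) ≈ 9.06 dB
∠G = (85.43° + 45.00°) − (89.77° + 89.54°) = -48.88°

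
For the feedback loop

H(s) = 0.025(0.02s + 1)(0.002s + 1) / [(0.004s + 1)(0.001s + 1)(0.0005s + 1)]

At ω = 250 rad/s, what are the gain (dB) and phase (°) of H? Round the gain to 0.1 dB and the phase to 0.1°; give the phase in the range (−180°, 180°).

-20.3 dB, 39.1°

At ω = 250 rad/s:
zero (1 + j250·0.02) = 1 + j5 → |·| ≈ 5.099, ∠ ≈ 78.69°
zero (1 + j250·0.002) = 1 + j0.5 → |·| ≈ 1.118, ∠ ≈ 26.57°
pole (1 + j250·0.004) = 1 + j1 → |·| ≈ 1.4142, ∠ ≈ 45.00°
pole (1 + j250·0.001) = 1 + j0.25 → |·| ≈ 1.0308, ∠ ≈ 14.04°
pole (1 + j250·0.0005) = 1 + j0.125 → |·| ≈ 1.0078, ∠ ≈ 7.13°
|H| = 0.025 · 5.099 · 1.118 / (1.4142 · 1.0308 · 1.0078) ≈ 0.097008
Gain = 20 log₁₀(0.097008) ≈ -20.26 dB
∠H = (78.69° + 26.57°) − (45.00° + 14.04° + 7.13°) = 39.09°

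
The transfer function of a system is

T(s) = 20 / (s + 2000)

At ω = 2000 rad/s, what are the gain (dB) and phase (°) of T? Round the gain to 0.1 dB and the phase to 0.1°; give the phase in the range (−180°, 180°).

-43.0 dB, -45.0°

Substitute s = j2000:
Numerator: 20 = 20 + j0
Denominator: (j2000) + 2000 = 2000 + j2000
|N| = √(20² + 0²) ≈ 20, ∠N ≈ 0.00°
|D| = √(2000² + 2000²) ≈ 2828.4, ∠D ≈ 45.00°
|T| = 20 / 2828.4 ≈ 0.0070711
Gain = 20 log₁₀(0.0070711) ≈ -43.01 dB
∠T = 0.00° − 45.00° = -45.00°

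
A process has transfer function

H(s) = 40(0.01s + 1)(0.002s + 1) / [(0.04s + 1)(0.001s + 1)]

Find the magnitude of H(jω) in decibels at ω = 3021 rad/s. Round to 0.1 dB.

25.7 dB

At ω = 3021 rad/s:
zero (1 + j3021·0.01) = 1 + j30.21 → |·| ≈ 30.227, ∠ ≈ 88.10°
zero (1 + j3021·0.002) = 1 + j6.042 → |·| ≈ 6.1242, ∠ ≈ 80.60°
pole (1 + j3021·0.04) = 1 + j120.84 → |·| ≈ 120.84, ∠ ≈ 89.53°
pole (1 + j3021·0.001) = 1 + j3.021 → |·| ≈ 3.1822, ∠ ≈ 71.68°
|H| = 40 · 30.227 · 6.1242 / (120.84 · 3.1822) ≈ 19.256
Gain = 20 log₁₀(19.256) ≈ 25.69 dB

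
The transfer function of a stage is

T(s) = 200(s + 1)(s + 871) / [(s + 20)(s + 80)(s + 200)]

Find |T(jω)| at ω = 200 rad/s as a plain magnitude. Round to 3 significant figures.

At s = jω = j200:
zero (s+1): 1 + j200 → |·| = √(1²+200²) = √40001 ≈ 200, ∠ = arctan(200/1) ≈ 89.71°
zero (s+871): 871 + j200 → |·| = √(871²+200²) = √798641 ≈ 893.67, ∠ = arctan(200/871) ≈ 12.93°
pole (s+20): 20 + j200 → |·| = √(20²+200²) = √40400 ≈ 201, ∠ = arctan(200/20) ≈ 84.29°
pole (s+80): 80 + j200 → |·| = √(80²+200²) = √46400 ≈ 215.41, ∠ = arctan(200/80) ≈ 68.20°
pole (s+200): 200 + j200 → |·| = √(200²+200²) = √80000 ≈ 282.84, ∠ = arctan(200/200) ≈ 45.00°
|T| = 200 · 1.7873e+05 / 1.2246e+07 ≈ 2.919

2.92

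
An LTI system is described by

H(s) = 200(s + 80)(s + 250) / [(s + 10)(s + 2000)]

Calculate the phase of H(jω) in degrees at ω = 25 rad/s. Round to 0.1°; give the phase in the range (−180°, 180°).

At s = jω = j25:
zero (s+80): 80 + j25 → |·| = √(80²+25²) = √7025 ≈ 83.815, ∠ = arctan(25/80) ≈ 17.35°
zero (s+250): 250 + j25 → |·| = √(250²+25²) = √63125 ≈ 251.25, ∠ = arctan(25/250) ≈ 5.71°
pole (s+10): 10 + j25 → |·| = √(10²+25²) = √725 ≈ 26.926, ∠ = arctan(25/10) ≈ 68.20°
pole (s+2000): 2000 + j25 → |·| = √(2000²+25²) = √4000625 ≈ 2000.2, ∠ = arctan(25/2000) ≈ 0.72°
∠H = 23.06° − 68.92° = -45.86°

-45.9°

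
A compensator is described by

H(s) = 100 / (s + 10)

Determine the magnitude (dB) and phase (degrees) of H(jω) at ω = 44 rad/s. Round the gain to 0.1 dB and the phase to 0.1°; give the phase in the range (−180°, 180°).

6.9 dB, -77.2°

At s = jω = j44:
pole (s+10): 10 + j44 → |·| = √(10²+44²) = √2036 ≈ 45.122, ∠ = arctan(44/10) ≈ 77.20°
|H| = 100 / 45.122 ≈ 2.2162
Gain = 20 log₁₀(2.2162) ≈ 6.91 dB
∠H = 0.00° − 77.20° = -77.20°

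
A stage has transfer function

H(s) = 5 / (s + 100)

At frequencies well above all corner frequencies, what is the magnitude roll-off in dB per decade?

Each pole contributes −20 dB/decade at high frequency; each zero contributes +20 dB/decade.
Net: 0 zero(s) − 1 pole(s) → -20 dB/decade.

-20 dB/decade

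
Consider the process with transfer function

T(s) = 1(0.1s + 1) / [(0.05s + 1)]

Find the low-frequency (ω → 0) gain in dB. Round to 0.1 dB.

T(0) = 1 · 1 / 1 = 1
20 log₁₀(1) ≈ 0.00 dB

0.0 dB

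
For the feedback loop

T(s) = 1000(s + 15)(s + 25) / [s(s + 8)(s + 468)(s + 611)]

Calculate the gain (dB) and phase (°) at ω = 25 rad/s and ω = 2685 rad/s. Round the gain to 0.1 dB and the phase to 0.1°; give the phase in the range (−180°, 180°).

At s = jω = j25:
zero (s+15): 15 + j25 → |·| = √(15²+25²) = √850 ≈ 29.155, ∠ = arctan(25/15) ≈ 59.04°
zero (s+25): 25 + j25 → |·| = √(25²+25²) = √1250 ≈ 35.355, ∠ = arctan(25/25) ≈ 45.00°
pole (s+8): 8 + j25 → |·| = √(8²+25²) = √689 ≈ 26.249, ∠ = arctan(25/8) ≈ 72.26°
pole (s+468): 468 + j25 → |·| = √(468²+25²) = √219649 ≈ 468.67, ∠ = arctan(25/468) ≈ 3.06°
pole (s+611): 611 + j25 → |·| = √(611²+25²) = √373946 ≈ 611.51, ∠ = arctan(25/611) ≈ 2.34°
pole at origin: |s| = 25, ∠ = 90.00° (in denominator)
|T| = 1000 · 1030.8 / 1.8807e+08 ≈ 0.0054809
Gain = 20 log₁₀(0.0054809) ≈ -45.22 dB
∠T = 104.04° − 167.66° = -63.62°

At s = jω = j2685:
zero (s+15): 15 + j2685 → |·| = √(15²+2685²) = √7209450 ≈ 2685, ∠ = arctan(2685/15) ≈ 89.68°
zero (s+25): 25 + j2685 → |·| = √(25²+2685²) = √7209850 ≈ 2685.1, ∠ = arctan(2685/25) ≈ 89.47°
pole (s+8): 8 + j2685 → |·| = √(8²+2685²) = √7209289 ≈ 2685, ∠ = arctan(2685/8) ≈ 89.83°
pole (s+468): 468 + j2685 → |·| = √(468²+2685²) = √7428249 ≈ 2725.5, ∠ = arctan(2685/468) ≈ 80.11°
pole (s+611): 611 + j2685 → |·| = √(611²+2685²) = √7582546 ≈ 2753.6, ∠ = arctan(2685/611) ≈ 77.18°
pole at origin: |s| = 2685, ∠ = 90.00° (in denominator)
|T| = 1000 · 7.2095e+06 / 5.4105e+13 ≈ 0.00013325
Gain = 20 log₁₀(0.00013325) ≈ -77.51 dB
∠T = 179.15° − 337.12° = -157.97°

ω = 25: -45.2 dB, -63.6°; ω = 2685: -77.5 dB, -158.0°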